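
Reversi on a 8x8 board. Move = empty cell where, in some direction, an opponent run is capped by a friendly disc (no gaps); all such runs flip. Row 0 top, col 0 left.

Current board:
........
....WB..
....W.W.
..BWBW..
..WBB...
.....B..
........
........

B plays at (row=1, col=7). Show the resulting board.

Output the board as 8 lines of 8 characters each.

Place B at (1,7); scan 8 dirs for brackets.
Dir NW: first cell '.' (not opp) -> no flip
Dir N: first cell '.' (not opp) -> no flip
Dir NE: edge -> no flip
Dir W: first cell '.' (not opp) -> no flip
Dir E: edge -> no flip
Dir SW: opp run (2,6) (3,5) capped by B -> flip
Dir S: first cell '.' (not opp) -> no flip
Dir SE: edge -> no flip
All flips: (2,6) (3,5)

Answer: ........
....WB.B
....W.B.
..BWBB..
..WBB...
.....B..
........
........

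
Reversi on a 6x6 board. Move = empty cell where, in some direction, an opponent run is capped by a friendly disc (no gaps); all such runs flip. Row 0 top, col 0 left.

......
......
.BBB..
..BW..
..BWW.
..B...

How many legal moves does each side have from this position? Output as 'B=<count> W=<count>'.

Answer: B=6 W=6

Derivation:
-- B to move --
(2,4): flips 1 -> legal
(3,4): flips 2 -> legal
(3,5): no bracket -> illegal
(4,5): flips 2 -> legal
(5,3): flips 2 -> legal
(5,4): flips 1 -> legal
(5,5): flips 2 -> legal
B mobility = 6
-- W to move --
(1,0): flips 2 -> legal
(1,1): flips 1 -> legal
(1,2): no bracket -> illegal
(1,3): flips 1 -> legal
(1,4): no bracket -> illegal
(2,0): no bracket -> illegal
(2,4): no bracket -> illegal
(3,0): no bracket -> illegal
(3,1): flips 1 -> legal
(3,4): no bracket -> illegal
(4,1): flips 1 -> legal
(5,1): flips 1 -> legal
(5,3): no bracket -> illegal
W mobility = 6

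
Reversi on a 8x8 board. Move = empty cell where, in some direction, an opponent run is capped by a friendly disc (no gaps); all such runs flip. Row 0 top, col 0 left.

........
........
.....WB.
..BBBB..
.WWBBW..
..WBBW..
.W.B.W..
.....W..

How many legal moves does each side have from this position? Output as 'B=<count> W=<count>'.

Answer: B=15 W=8

Derivation:
-- B to move --
(1,4): no bracket -> illegal
(1,5): flips 1 -> legal
(1,6): flips 1 -> legal
(2,4): flips 1 -> legal
(3,0): flips 2 -> legal
(3,1): flips 1 -> legal
(3,6): flips 1 -> legal
(4,0): flips 2 -> legal
(4,6): flips 1 -> legal
(5,0): flips 1 -> legal
(5,1): flips 2 -> legal
(5,6): flips 2 -> legal
(6,0): no bracket -> illegal
(6,2): flips 2 -> legal
(6,4): no bracket -> illegal
(6,6): flips 1 -> legal
(7,0): flips 2 -> legal
(7,1): no bracket -> illegal
(7,2): no bracket -> illegal
(7,4): no bracket -> illegal
(7,6): flips 1 -> legal
B mobility = 15
-- W to move --
(1,5): no bracket -> illegal
(1,6): no bracket -> illegal
(1,7): no bracket -> illegal
(2,1): flips 3 -> legal
(2,2): flips 3 -> legal
(2,3): flips 2 -> legal
(2,4): flips 1 -> legal
(2,7): flips 1 -> legal
(3,1): no bracket -> illegal
(3,6): no bracket -> illegal
(3,7): no bracket -> illegal
(4,6): no bracket -> illegal
(6,2): no bracket -> illegal
(6,4): flips 1 -> legal
(7,2): flips 2 -> legal
(7,3): no bracket -> illegal
(7,4): flips 1 -> legal
W mobility = 8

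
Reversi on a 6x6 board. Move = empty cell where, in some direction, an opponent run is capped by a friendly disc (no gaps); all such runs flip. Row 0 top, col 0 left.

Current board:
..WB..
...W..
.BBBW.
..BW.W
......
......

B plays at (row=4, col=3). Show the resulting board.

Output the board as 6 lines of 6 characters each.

Place B at (4,3); scan 8 dirs for brackets.
Dir NW: first cell 'B' (not opp) -> no flip
Dir N: opp run (3,3) capped by B -> flip
Dir NE: first cell '.' (not opp) -> no flip
Dir W: first cell '.' (not opp) -> no flip
Dir E: first cell '.' (not opp) -> no flip
Dir SW: first cell '.' (not opp) -> no flip
Dir S: first cell '.' (not opp) -> no flip
Dir SE: first cell '.' (not opp) -> no flip
All flips: (3,3)

Answer: ..WB..
...W..
.BBBW.
..BB.W
...B..
......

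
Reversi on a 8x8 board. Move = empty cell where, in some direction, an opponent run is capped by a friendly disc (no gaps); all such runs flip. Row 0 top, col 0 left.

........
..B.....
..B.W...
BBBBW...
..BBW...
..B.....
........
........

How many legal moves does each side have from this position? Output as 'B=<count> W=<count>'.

Answer: B=5 W=4

Derivation:
-- B to move --
(1,3): no bracket -> illegal
(1,4): no bracket -> illegal
(1,5): flips 1 -> legal
(2,3): no bracket -> illegal
(2,5): flips 1 -> legal
(3,5): flips 1 -> legal
(4,5): flips 1 -> legal
(5,3): no bracket -> illegal
(5,4): no bracket -> illegal
(5,5): flips 1 -> legal
B mobility = 5
-- W to move --
(0,1): no bracket -> illegal
(0,2): no bracket -> illegal
(0,3): no bracket -> illegal
(1,1): flips 2 -> legal
(1,3): no bracket -> illegal
(2,0): no bracket -> illegal
(2,1): no bracket -> illegal
(2,3): no bracket -> illegal
(4,0): no bracket -> illegal
(4,1): flips 2 -> legal
(5,1): flips 2 -> legal
(5,3): no bracket -> illegal
(5,4): no bracket -> illegal
(6,1): flips 2 -> legal
(6,2): no bracket -> illegal
(6,3): no bracket -> illegal
W mobility = 4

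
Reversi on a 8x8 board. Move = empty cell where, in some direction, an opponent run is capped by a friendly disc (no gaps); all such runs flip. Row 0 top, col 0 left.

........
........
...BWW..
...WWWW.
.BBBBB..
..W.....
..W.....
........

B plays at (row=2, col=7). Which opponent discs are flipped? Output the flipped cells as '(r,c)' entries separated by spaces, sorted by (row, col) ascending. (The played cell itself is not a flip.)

Dir NW: first cell '.' (not opp) -> no flip
Dir N: first cell '.' (not opp) -> no flip
Dir NE: edge -> no flip
Dir W: first cell '.' (not opp) -> no flip
Dir E: edge -> no flip
Dir SW: opp run (3,6) capped by B -> flip
Dir S: first cell '.' (not opp) -> no flip
Dir SE: edge -> no flip

Answer: (3,6)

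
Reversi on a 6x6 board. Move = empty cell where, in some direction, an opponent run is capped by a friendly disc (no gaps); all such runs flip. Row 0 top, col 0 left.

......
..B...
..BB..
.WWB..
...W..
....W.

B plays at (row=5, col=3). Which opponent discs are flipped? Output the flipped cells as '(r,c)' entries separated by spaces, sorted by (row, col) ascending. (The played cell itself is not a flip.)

Dir NW: first cell '.' (not opp) -> no flip
Dir N: opp run (4,3) capped by B -> flip
Dir NE: first cell '.' (not opp) -> no flip
Dir W: first cell '.' (not opp) -> no flip
Dir E: opp run (5,4), next='.' -> no flip
Dir SW: edge -> no flip
Dir S: edge -> no flip
Dir SE: edge -> no flip

Answer: (4,3)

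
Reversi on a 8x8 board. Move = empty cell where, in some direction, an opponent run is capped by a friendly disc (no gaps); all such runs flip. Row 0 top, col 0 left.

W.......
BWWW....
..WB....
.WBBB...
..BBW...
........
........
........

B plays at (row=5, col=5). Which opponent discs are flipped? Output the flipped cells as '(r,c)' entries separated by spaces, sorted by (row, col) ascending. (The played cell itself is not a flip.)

Dir NW: opp run (4,4) capped by B -> flip
Dir N: first cell '.' (not opp) -> no flip
Dir NE: first cell '.' (not opp) -> no flip
Dir W: first cell '.' (not opp) -> no flip
Dir E: first cell '.' (not opp) -> no flip
Dir SW: first cell '.' (not opp) -> no flip
Dir S: first cell '.' (not opp) -> no flip
Dir SE: first cell '.' (not opp) -> no flip

Answer: (4,4)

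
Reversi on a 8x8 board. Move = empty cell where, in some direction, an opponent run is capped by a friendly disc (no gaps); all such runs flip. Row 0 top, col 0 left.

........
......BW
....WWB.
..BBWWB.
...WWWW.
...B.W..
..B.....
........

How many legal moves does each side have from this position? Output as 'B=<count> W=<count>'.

-- B to move --
(0,6): no bracket -> illegal
(0,7): no bracket -> illegal
(1,3): no bracket -> illegal
(1,4): flips 1 -> legal
(1,5): flips 1 -> legal
(2,3): flips 2 -> legal
(2,7): no bracket -> illegal
(3,7): no bracket -> illegal
(4,2): no bracket -> illegal
(4,7): no bracket -> illegal
(5,2): flips 3 -> legal
(5,4): flips 2 -> legal
(5,6): flips 1 -> legal
(5,7): no bracket -> illegal
(6,4): no bracket -> illegal
(6,5): no bracket -> illegal
(6,6): flips 2 -> legal
B mobility = 7
-- W to move --
(0,5): no bracket -> illegal
(0,6): flips 3 -> legal
(0,7): flips 1 -> legal
(1,5): flips 1 -> legal
(2,1): flips 1 -> legal
(2,2): flips 1 -> legal
(2,3): flips 1 -> legal
(2,7): flips 2 -> legal
(3,1): flips 2 -> legal
(3,7): flips 1 -> legal
(4,1): no bracket -> illegal
(4,2): flips 1 -> legal
(4,7): flips 1 -> legal
(5,1): no bracket -> illegal
(5,2): no bracket -> illegal
(5,4): no bracket -> illegal
(6,1): no bracket -> illegal
(6,3): flips 1 -> legal
(6,4): no bracket -> illegal
(7,1): flips 2 -> legal
(7,2): no bracket -> illegal
(7,3): no bracket -> illegal
W mobility = 13

Answer: B=7 W=13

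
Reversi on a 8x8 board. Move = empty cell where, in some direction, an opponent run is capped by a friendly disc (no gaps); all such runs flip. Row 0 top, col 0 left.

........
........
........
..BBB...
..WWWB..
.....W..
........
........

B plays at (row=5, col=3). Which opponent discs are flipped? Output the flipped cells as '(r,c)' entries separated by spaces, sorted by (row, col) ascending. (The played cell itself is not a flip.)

Answer: (4,3)

Derivation:
Dir NW: opp run (4,2), next='.' -> no flip
Dir N: opp run (4,3) capped by B -> flip
Dir NE: opp run (4,4), next='.' -> no flip
Dir W: first cell '.' (not opp) -> no flip
Dir E: first cell '.' (not opp) -> no flip
Dir SW: first cell '.' (not opp) -> no flip
Dir S: first cell '.' (not opp) -> no flip
Dir SE: first cell '.' (not opp) -> no flip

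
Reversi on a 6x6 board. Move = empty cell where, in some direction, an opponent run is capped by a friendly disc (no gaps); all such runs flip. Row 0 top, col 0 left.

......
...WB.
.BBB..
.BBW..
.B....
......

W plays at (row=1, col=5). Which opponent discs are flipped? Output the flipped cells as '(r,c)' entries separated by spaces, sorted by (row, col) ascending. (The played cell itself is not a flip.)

Answer: (1,4)

Derivation:
Dir NW: first cell '.' (not opp) -> no flip
Dir N: first cell '.' (not opp) -> no flip
Dir NE: edge -> no flip
Dir W: opp run (1,4) capped by W -> flip
Dir E: edge -> no flip
Dir SW: first cell '.' (not opp) -> no flip
Dir S: first cell '.' (not opp) -> no flip
Dir SE: edge -> no flip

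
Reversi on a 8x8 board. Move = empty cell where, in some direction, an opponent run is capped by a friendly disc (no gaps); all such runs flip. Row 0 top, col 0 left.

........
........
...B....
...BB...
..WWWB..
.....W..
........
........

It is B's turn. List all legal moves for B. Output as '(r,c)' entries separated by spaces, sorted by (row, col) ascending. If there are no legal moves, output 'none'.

Answer: (4,1) (5,1) (5,2) (5,3) (5,4) (6,5) (6,6)

Derivation:
(3,1): no bracket -> illegal
(3,2): no bracket -> illegal
(3,5): no bracket -> illegal
(4,1): flips 3 -> legal
(4,6): no bracket -> illegal
(5,1): flips 1 -> legal
(5,2): flips 1 -> legal
(5,3): flips 1 -> legal
(5,4): flips 1 -> legal
(5,6): no bracket -> illegal
(6,4): no bracket -> illegal
(6,5): flips 1 -> legal
(6,6): flips 2 -> legal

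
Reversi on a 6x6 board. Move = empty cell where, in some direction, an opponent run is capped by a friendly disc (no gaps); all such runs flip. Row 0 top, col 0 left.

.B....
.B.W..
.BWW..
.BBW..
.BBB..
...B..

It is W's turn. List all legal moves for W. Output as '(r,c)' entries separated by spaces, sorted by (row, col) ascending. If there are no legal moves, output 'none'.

Answer: (0,0) (2,0) (3,0) (4,0) (5,0) (5,1) (5,2)

Derivation:
(0,0): flips 1 -> legal
(0,2): no bracket -> illegal
(1,0): no bracket -> illegal
(1,2): no bracket -> illegal
(2,0): flips 1 -> legal
(3,0): flips 2 -> legal
(3,4): no bracket -> illegal
(4,0): flips 1 -> legal
(4,4): no bracket -> illegal
(5,0): flips 2 -> legal
(5,1): flips 1 -> legal
(5,2): flips 2 -> legal
(5,4): no bracket -> illegal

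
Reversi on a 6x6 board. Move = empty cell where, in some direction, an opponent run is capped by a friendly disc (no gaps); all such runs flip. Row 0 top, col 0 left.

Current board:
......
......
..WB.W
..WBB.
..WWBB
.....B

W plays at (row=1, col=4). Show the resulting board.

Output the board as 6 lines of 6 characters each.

Place W at (1,4); scan 8 dirs for brackets.
Dir NW: first cell '.' (not opp) -> no flip
Dir N: first cell '.' (not opp) -> no flip
Dir NE: first cell '.' (not opp) -> no flip
Dir W: first cell '.' (not opp) -> no flip
Dir E: first cell '.' (not opp) -> no flip
Dir SW: opp run (2,3) capped by W -> flip
Dir S: first cell '.' (not opp) -> no flip
Dir SE: first cell 'W' (not opp) -> no flip
All flips: (2,3)

Answer: ......
....W.
..WW.W
..WBB.
..WWBB
.....B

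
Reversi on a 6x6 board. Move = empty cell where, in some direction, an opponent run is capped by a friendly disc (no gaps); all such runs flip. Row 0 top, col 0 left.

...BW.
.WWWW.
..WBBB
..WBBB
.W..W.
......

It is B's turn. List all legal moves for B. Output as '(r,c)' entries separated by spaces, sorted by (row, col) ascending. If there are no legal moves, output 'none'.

(0,0): flips 2 -> legal
(0,1): flips 1 -> legal
(0,2): flips 1 -> legal
(0,5): flips 2 -> legal
(1,0): no bracket -> illegal
(1,5): no bracket -> illegal
(2,0): no bracket -> illegal
(2,1): flips 2 -> legal
(3,0): no bracket -> illegal
(3,1): flips 1 -> legal
(4,0): no bracket -> illegal
(4,2): no bracket -> illegal
(4,3): no bracket -> illegal
(4,5): no bracket -> illegal
(5,0): flips 2 -> legal
(5,1): no bracket -> illegal
(5,2): no bracket -> illegal
(5,3): flips 1 -> legal
(5,4): flips 1 -> legal
(5,5): flips 1 -> legal

Answer: (0,0) (0,1) (0,2) (0,5) (2,1) (3,1) (5,0) (5,3) (5,4) (5,5)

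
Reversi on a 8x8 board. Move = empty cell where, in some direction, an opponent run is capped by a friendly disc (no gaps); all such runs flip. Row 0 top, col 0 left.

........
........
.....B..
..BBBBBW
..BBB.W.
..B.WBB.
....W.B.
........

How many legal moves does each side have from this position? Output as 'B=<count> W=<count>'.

-- B to move --
(2,6): no bracket -> illegal
(2,7): no bracket -> illegal
(4,5): no bracket -> illegal
(4,7): no bracket -> illegal
(5,3): flips 1 -> legal
(5,7): flips 1 -> legal
(6,3): no bracket -> illegal
(6,5): flips 1 -> legal
(7,3): flips 1 -> legal
(7,4): flips 2 -> legal
(7,5): no bracket -> illegal
B mobility = 5
-- W to move --
(1,4): no bracket -> illegal
(1,5): no bracket -> illegal
(1,6): no bracket -> illegal
(2,1): flips 2 -> legal
(2,2): no bracket -> illegal
(2,3): no bracket -> illegal
(2,4): flips 3 -> legal
(2,6): flips 1 -> legal
(2,7): no bracket -> illegal
(3,1): flips 5 -> legal
(4,1): no bracket -> illegal
(4,5): no bracket -> illegal
(4,7): no bracket -> illegal
(5,1): no bracket -> illegal
(5,3): no bracket -> illegal
(5,7): flips 2 -> legal
(6,1): no bracket -> illegal
(6,2): no bracket -> illegal
(6,3): no bracket -> illegal
(6,5): no bracket -> illegal
(6,7): no bracket -> illegal
(7,5): no bracket -> illegal
(7,6): flips 2 -> legal
(7,7): no bracket -> illegal
W mobility = 6

Answer: B=5 W=6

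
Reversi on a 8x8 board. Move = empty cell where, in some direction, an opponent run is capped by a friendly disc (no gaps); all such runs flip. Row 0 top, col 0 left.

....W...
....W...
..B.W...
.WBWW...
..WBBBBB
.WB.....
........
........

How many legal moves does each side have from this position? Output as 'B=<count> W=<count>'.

-- B to move --
(0,3): no bracket -> illegal
(0,5): no bracket -> illegal
(1,3): no bracket -> illegal
(1,5): no bracket -> illegal
(2,0): no bracket -> illegal
(2,1): no bracket -> illegal
(2,3): flips 2 -> legal
(2,5): flips 1 -> legal
(3,0): flips 1 -> legal
(3,5): flips 2 -> legal
(4,0): flips 1 -> legal
(4,1): flips 1 -> legal
(5,0): flips 1 -> legal
(5,3): no bracket -> illegal
(6,0): no bracket -> illegal
(6,1): no bracket -> illegal
(6,2): no bracket -> illegal
B mobility = 7
-- W to move --
(1,1): flips 1 -> legal
(1,2): flips 2 -> legal
(1,3): flips 1 -> legal
(2,1): no bracket -> illegal
(2,3): no bracket -> illegal
(3,5): no bracket -> illegal
(3,6): no bracket -> illegal
(3,7): no bracket -> illegal
(4,1): no bracket -> illegal
(5,3): flips 2 -> legal
(5,4): flips 1 -> legal
(5,5): flips 1 -> legal
(5,6): flips 1 -> legal
(5,7): no bracket -> illegal
(6,1): flips 2 -> legal
(6,2): flips 1 -> legal
(6,3): no bracket -> illegal
W mobility = 9

Answer: B=7 W=9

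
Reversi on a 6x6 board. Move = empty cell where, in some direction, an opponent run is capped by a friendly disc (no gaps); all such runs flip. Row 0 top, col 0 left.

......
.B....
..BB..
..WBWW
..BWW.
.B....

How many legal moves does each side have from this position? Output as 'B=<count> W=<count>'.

Answer: B=5 W=6

Derivation:
-- B to move --
(2,1): no bracket -> illegal
(2,4): no bracket -> illegal
(2,5): no bracket -> illegal
(3,1): flips 1 -> legal
(4,1): flips 1 -> legal
(4,5): flips 3 -> legal
(5,2): no bracket -> illegal
(5,3): flips 1 -> legal
(5,4): no bracket -> illegal
(5,5): flips 1 -> legal
B mobility = 5
-- W to move --
(0,0): flips 3 -> legal
(0,1): no bracket -> illegal
(0,2): no bracket -> illegal
(1,0): no bracket -> illegal
(1,2): flips 2 -> legal
(1,3): flips 2 -> legal
(1,4): flips 1 -> legal
(2,0): no bracket -> illegal
(2,1): no bracket -> illegal
(2,4): no bracket -> illegal
(3,1): no bracket -> illegal
(4,0): no bracket -> illegal
(4,1): flips 1 -> legal
(5,0): no bracket -> illegal
(5,2): flips 1 -> legal
(5,3): no bracket -> illegal
W mobility = 6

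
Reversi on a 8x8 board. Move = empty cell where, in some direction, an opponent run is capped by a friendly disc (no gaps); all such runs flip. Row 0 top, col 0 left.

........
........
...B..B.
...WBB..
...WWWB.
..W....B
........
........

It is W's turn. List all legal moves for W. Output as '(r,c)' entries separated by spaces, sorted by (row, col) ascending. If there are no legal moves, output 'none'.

(1,2): flips 2 -> legal
(1,3): flips 1 -> legal
(1,4): no bracket -> illegal
(1,5): no bracket -> illegal
(1,6): no bracket -> illegal
(1,7): flips 2 -> legal
(2,2): no bracket -> illegal
(2,4): flips 1 -> legal
(2,5): flips 2 -> legal
(2,7): no bracket -> illegal
(3,2): no bracket -> illegal
(3,6): flips 2 -> legal
(3,7): no bracket -> illegal
(4,7): flips 1 -> legal
(5,5): no bracket -> illegal
(5,6): no bracket -> illegal
(6,6): no bracket -> illegal
(6,7): no bracket -> illegal

Answer: (1,2) (1,3) (1,7) (2,4) (2,5) (3,6) (4,7)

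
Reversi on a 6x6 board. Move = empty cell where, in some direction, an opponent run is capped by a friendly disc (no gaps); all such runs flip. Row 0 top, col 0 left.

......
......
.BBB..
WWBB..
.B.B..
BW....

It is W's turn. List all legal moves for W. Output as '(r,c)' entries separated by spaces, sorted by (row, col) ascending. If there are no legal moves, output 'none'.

Answer: (1,1) (1,2) (1,3) (3,4) (5,2)

Derivation:
(1,0): no bracket -> illegal
(1,1): flips 1 -> legal
(1,2): flips 1 -> legal
(1,3): flips 1 -> legal
(1,4): no bracket -> illegal
(2,0): no bracket -> illegal
(2,4): no bracket -> illegal
(3,4): flips 2 -> legal
(4,0): no bracket -> illegal
(4,2): no bracket -> illegal
(4,4): no bracket -> illegal
(5,2): flips 1 -> legal
(5,3): no bracket -> illegal
(5,4): no bracket -> illegal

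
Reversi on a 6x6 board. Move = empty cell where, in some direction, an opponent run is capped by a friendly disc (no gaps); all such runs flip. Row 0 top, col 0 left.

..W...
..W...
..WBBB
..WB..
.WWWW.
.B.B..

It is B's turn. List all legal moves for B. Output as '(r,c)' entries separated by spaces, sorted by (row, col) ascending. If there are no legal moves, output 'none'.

(0,1): flips 1 -> legal
(0,3): no bracket -> illegal
(1,1): flips 1 -> legal
(1,3): no bracket -> illegal
(2,1): flips 1 -> legal
(3,0): no bracket -> illegal
(3,1): flips 3 -> legal
(3,4): no bracket -> illegal
(3,5): flips 1 -> legal
(4,0): no bracket -> illegal
(4,5): no bracket -> illegal
(5,0): flips 2 -> legal
(5,2): no bracket -> illegal
(5,4): no bracket -> illegal
(5,5): flips 1 -> legal

Answer: (0,1) (1,1) (2,1) (3,1) (3,5) (5,0) (5,5)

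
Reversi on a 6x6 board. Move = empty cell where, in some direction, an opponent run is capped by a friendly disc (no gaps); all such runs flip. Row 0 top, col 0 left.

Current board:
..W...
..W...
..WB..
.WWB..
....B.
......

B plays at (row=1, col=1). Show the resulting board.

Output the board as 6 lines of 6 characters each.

Answer: ..W...
.BW...
..BB..
.WWB..
....B.
......

Derivation:
Place B at (1,1); scan 8 dirs for brackets.
Dir NW: first cell '.' (not opp) -> no flip
Dir N: first cell '.' (not opp) -> no flip
Dir NE: opp run (0,2), next=edge -> no flip
Dir W: first cell '.' (not opp) -> no flip
Dir E: opp run (1,2), next='.' -> no flip
Dir SW: first cell '.' (not opp) -> no flip
Dir S: first cell '.' (not opp) -> no flip
Dir SE: opp run (2,2) capped by B -> flip
All flips: (2,2)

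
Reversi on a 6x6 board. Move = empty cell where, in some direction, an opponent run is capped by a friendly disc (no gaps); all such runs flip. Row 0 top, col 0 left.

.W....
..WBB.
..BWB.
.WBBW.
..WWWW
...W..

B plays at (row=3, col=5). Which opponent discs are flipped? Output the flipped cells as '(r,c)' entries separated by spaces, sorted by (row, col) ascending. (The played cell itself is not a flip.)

Dir NW: first cell 'B' (not opp) -> no flip
Dir N: first cell '.' (not opp) -> no flip
Dir NE: edge -> no flip
Dir W: opp run (3,4) capped by B -> flip
Dir E: edge -> no flip
Dir SW: opp run (4,4) (5,3), next=edge -> no flip
Dir S: opp run (4,5), next='.' -> no flip
Dir SE: edge -> no flip

Answer: (3,4)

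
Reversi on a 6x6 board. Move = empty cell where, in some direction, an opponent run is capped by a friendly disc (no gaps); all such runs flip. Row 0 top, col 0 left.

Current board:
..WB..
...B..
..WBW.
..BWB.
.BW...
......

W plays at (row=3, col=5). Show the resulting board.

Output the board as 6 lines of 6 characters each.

Answer: ..WB..
...B..
..WBW.
..BWWW
.BW...
......

Derivation:
Place W at (3,5); scan 8 dirs for brackets.
Dir NW: first cell 'W' (not opp) -> no flip
Dir N: first cell '.' (not opp) -> no flip
Dir NE: edge -> no flip
Dir W: opp run (3,4) capped by W -> flip
Dir E: edge -> no flip
Dir SW: first cell '.' (not opp) -> no flip
Dir S: first cell '.' (not opp) -> no flip
Dir SE: edge -> no flip
All flips: (3,4)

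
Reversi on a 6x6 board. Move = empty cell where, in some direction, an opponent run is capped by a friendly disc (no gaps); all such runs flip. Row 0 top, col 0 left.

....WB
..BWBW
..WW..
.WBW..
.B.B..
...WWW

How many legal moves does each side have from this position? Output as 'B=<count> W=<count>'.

Answer: B=5 W=8

Derivation:
-- B to move --
(0,2): no bracket -> illegal
(0,3): flips 4 -> legal
(1,1): no bracket -> illegal
(2,0): no bracket -> illegal
(2,1): flips 1 -> legal
(2,4): no bracket -> illegal
(2,5): flips 1 -> legal
(3,0): flips 1 -> legal
(3,4): flips 2 -> legal
(4,0): no bracket -> illegal
(4,2): no bracket -> illegal
(4,4): no bracket -> illegal
(4,5): no bracket -> illegal
(5,2): no bracket -> illegal
B mobility = 5
-- W to move --
(0,1): flips 1 -> legal
(0,2): flips 1 -> legal
(0,3): no bracket -> illegal
(1,1): flips 1 -> legal
(2,1): flips 2 -> legal
(2,4): flips 1 -> legal
(2,5): no bracket -> illegal
(3,0): no bracket -> illegal
(3,4): no bracket -> illegal
(4,0): no bracket -> illegal
(4,2): flips 1 -> legal
(4,4): no bracket -> illegal
(5,0): flips 2 -> legal
(5,1): flips 1 -> legal
(5,2): no bracket -> illegal
W mobility = 8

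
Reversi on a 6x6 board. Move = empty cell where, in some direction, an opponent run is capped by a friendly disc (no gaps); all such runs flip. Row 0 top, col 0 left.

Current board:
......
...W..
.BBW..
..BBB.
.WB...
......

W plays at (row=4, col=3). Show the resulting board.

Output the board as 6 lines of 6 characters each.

Answer: ......
...W..
.BBW..
..BWB.
.WWW..
......

Derivation:
Place W at (4,3); scan 8 dirs for brackets.
Dir NW: opp run (3,2) (2,1), next='.' -> no flip
Dir N: opp run (3,3) capped by W -> flip
Dir NE: opp run (3,4), next='.' -> no flip
Dir W: opp run (4,2) capped by W -> flip
Dir E: first cell '.' (not opp) -> no flip
Dir SW: first cell '.' (not opp) -> no flip
Dir S: first cell '.' (not opp) -> no flip
Dir SE: first cell '.' (not opp) -> no flip
All flips: (3,3) (4,2)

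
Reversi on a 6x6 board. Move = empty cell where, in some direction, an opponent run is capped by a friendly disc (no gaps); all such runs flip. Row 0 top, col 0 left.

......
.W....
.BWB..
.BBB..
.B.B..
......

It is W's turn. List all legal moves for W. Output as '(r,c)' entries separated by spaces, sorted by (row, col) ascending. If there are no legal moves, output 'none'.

Answer: (2,0) (2,4) (4,0) (4,2) (4,4) (5,1)

Derivation:
(1,0): no bracket -> illegal
(1,2): no bracket -> illegal
(1,3): no bracket -> illegal
(1,4): no bracket -> illegal
(2,0): flips 1 -> legal
(2,4): flips 1 -> legal
(3,0): no bracket -> illegal
(3,4): no bracket -> illegal
(4,0): flips 1 -> legal
(4,2): flips 1 -> legal
(4,4): flips 1 -> legal
(5,0): no bracket -> illegal
(5,1): flips 3 -> legal
(5,2): no bracket -> illegal
(5,3): no bracket -> illegal
(5,4): no bracket -> illegal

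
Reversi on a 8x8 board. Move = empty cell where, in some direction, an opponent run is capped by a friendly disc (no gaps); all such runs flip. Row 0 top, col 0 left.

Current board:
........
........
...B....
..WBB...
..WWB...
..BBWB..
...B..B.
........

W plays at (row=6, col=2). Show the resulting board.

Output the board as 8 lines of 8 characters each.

Answer: ........
........
...B....
..WBB...
..WWB...
..WBWB..
..WB..B.
........

Derivation:
Place W at (6,2); scan 8 dirs for brackets.
Dir NW: first cell '.' (not opp) -> no flip
Dir N: opp run (5,2) capped by W -> flip
Dir NE: opp run (5,3) (4,4), next='.' -> no flip
Dir W: first cell '.' (not opp) -> no flip
Dir E: opp run (6,3), next='.' -> no flip
Dir SW: first cell '.' (not opp) -> no flip
Dir S: first cell '.' (not opp) -> no flip
Dir SE: first cell '.' (not opp) -> no flip
All flips: (5,2)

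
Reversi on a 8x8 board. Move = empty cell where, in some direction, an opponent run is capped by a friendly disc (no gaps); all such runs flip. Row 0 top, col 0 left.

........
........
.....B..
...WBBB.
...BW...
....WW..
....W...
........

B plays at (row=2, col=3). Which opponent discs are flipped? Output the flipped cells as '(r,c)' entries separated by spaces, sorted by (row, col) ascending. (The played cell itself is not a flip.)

Dir NW: first cell '.' (not opp) -> no flip
Dir N: first cell '.' (not opp) -> no flip
Dir NE: first cell '.' (not opp) -> no flip
Dir W: first cell '.' (not opp) -> no flip
Dir E: first cell '.' (not opp) -> no flip
Dir SW: first cell '.' (not opp) -> no flip
Dir S: opp run (3,3) capped by B -> flip
Dir SE: first cell 'B' (not opp) -> no flip

Answer: (3,3)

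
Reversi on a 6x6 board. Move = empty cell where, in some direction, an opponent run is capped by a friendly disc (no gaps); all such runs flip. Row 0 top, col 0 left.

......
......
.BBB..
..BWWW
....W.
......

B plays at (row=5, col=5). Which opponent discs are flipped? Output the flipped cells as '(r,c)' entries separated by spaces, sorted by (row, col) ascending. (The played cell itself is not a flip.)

Dir NW: opp run (4,4) (3,3) capped by B -> flip
Dir N: first cell '.' (not opp) -> no flip
Dir NE: edge -> no flip
Dir W: first cell '.' (not opp) -> no flip
Dir E: edge -> no flip
Dir SW: edge -> no flip
Dir S: edge -> no flip
Dir SE: edge -> no flip

Answer: (3,3) (4,4)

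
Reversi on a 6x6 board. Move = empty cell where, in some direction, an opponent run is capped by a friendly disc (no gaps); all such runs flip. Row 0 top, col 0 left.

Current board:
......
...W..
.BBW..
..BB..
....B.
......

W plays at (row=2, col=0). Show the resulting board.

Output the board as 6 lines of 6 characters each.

Answer: ......
...W..
WWWW..
..BB..
....B.
......

Derivation:
Place W at (2,0); scan 8 dirs for brackets.
Dir NW: edge -> no flip
Dir N: first cell '.' (not opp) -> no flip
Dir NE: first cell '.' (not opp) -> no flip
Dir W: edge -> no flip
Dir E: opp run (2,1) (2,2) capped by W -> flip
Dir SW: edge -> no flip
Dir S: first cell '.' (not opp) -> no flip
Dir SE: first cell '.' (not opp) -> no flip
All flips: (2,1) (2,2)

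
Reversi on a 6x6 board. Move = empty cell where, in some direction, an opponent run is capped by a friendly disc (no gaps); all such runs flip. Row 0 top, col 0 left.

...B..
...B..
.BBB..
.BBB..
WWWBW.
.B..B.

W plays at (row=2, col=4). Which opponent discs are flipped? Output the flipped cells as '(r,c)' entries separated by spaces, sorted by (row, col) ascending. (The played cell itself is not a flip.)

Answer: (3,3)

Derivation:
Dir NW: opp run (1,3), next='.' -> no flip
Dir N: first cell '.' (not opp) -> no flip
Dir NE: first cell '.' (not opp) -> no flip
Dir W: opp run (2,3) (2,2) (2,1), next='.' -> no flip
Dir E: first cell '.' (not opp) -> no flip
Dir SW: opp run (3,3) capped by W -> flip
Dir S: first cell '.' (not opp) -> no flip
Dir SE: first cell '.' (not opp) -> no flip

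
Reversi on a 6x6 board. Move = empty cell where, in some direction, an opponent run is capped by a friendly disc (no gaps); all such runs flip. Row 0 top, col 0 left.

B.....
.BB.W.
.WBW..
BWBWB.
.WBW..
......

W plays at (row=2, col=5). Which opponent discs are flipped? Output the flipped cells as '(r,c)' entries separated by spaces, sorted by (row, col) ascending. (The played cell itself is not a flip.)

Answer: (3,4)

Derivation:
Dir NW: first cell 'W' (not opp) -> no flip
Dir N: first cell '.' (not opp) -> no flip
Dir NE: edge -> no flip
Dir W: first cell '.' (not opp) -> no flip
Dir E: edge -> no flip
Dir SW: opp run (3,4) capped by W -> flip
Dir S: first cell '.' (not opp) -> no flip
Dir SE: edge -> no flip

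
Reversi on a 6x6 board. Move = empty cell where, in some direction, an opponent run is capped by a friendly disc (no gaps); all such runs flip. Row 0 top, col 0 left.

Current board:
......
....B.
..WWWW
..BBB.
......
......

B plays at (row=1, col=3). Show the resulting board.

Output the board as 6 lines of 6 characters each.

Answer: ......
...BB.
..WBWW
..BBB.
......
......

Derivation:
Place B at (1,3); scan 8 dirs for brackets.
Dir NW: first cell '.' (not opp) -> no flip
Dir N: first cell '.' (not opp) -> no flip
Dir NE: first cell '.' (not opp) -> no flip
Dir W: first cell '.' (not opp) -> no flip
Dir E: first cell 'B' (not opp) -> no flip
Dir SW: opp run (2,2), next='.' -> no flip
Dir S: opp run (2,3) capped by B -> flip
Dir SE: opp run (2,4), next='.' -> no flip
All flips: (2,3)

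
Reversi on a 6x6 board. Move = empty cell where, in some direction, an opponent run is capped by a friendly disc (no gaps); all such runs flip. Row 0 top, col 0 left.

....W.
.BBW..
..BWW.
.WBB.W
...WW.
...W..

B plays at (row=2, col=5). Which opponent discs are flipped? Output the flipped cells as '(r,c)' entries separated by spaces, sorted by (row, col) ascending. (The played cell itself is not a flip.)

Dir NW: first cell '.' (not opp) -> no flip
Dir N: first cell '.' (not opp) -> no flip
Dir NE: edge -> no flip
Dir W: opp run (2,4) (2,3) capped by B -> flip
Dir E: edge -> no flip
Dir SW: first cell '.' (not opp) -> no flip
Dir S: opp run (3,5), next='.' -> no flip
Dir SE: edge -> no flip

Answer: (2,3) (2,4)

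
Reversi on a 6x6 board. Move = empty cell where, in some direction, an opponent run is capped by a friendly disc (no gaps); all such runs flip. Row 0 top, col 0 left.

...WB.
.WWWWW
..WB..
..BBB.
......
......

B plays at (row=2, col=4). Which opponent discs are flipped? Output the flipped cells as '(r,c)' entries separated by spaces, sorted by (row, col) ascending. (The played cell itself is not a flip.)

Dir NW: opp run (1,3), next='.' -> no flip
Dir N: opp run (1,4) capped by B -> flip
Dir NE: opp run (1,5), next=edge -> no flip
Dir W: first cell 'B' (not opp) -> no flip
Dir E: first cell '.' (not opp) -> no flip
Dir SW: first cell 'B' (not opp) -> no flip
Dir S: first cell 'B' (not opp) -> no flip
Dir SE: first cell '.' (not opp) -> no flip

Answer: (1,4)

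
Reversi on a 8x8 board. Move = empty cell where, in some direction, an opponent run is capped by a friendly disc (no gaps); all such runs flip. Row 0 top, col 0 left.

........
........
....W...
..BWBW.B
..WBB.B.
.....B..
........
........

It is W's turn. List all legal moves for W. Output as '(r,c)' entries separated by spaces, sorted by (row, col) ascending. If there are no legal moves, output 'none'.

(2,1): no bracket -> illegal
(2,2): flips 1 -> legal
(2,3): no bracket -> illegal
(2,5): no bracket -> illegal
(2,6): no bracket -> illegal
(2,7): no bracket -> illegal
(3,1): flips 1 -> legal
(3,6): no bracket -> illegal
(4,1): no bracket -> illegal
(4,5): flips 2 -> legal
(4,7): no bracket -> illegal
(5,2): no bracket -> illegal
(5,3): flips 2 -> legal
(5,4): flips 2 -> legal
(5,6): no bracket -> illegal
(5,7): flips 1 -> legal
(6,4): no bracket -> illegal
(6,5): no bracket -> illegal
(6,6): flips 2 -> legal

Answer: (2,2) (3,1) (4,5) (5,3) (5,4) (5,7) (6,6)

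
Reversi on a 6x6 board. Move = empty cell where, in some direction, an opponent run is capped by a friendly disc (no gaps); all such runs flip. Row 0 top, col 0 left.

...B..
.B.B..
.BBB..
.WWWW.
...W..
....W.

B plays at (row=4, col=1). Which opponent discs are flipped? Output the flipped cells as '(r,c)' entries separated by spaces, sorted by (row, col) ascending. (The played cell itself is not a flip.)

Answer: (3,1) (3,2)

Derivation:
Dir NW: first cell '.' (not opp) -> no flip
Dir N: opp run (3,1) capped by B -> flip
Dir NE: opp run (3,2) capped by B -> flip
Dir W: first cell '.' (not opp) -> no flip
Dir E: first cell '.' (not opp) -> no flip
Dir SW: first cell '.' (not opp) -> no flip
Dir S: first cell '.' (not opp) -> no flip
Dir SE: first cell '.' (not opp) -> no flip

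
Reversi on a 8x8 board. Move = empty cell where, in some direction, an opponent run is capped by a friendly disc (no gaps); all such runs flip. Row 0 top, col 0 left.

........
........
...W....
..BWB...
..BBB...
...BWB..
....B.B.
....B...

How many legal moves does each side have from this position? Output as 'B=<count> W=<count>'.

-- B to move --
(1,2): flips 1 -> legal
(1,3): flips 2 -> legal
(1,4): flips 1 -> legal
(2,2): flips 1 -> legal
(2,4): flips 1 -> legal
(4,5): no bracket -> illegal
(6,3): no bracket -> illegal
(6,5): flips 1 -> legal
B mobility = 6
-- W to move --
(2,1): flips 2 -> legal
(2,2): no bracket -> illegal
(2,4): flips 2 -> legal
(2,5): no bracket -> illegal
(3,1): flips 1 -> legal
(3,5): flips 1 -> legal
(4,1): flips 1 -> legal
(4,5): flips 1 -> legal
(4,6): no bracket -> illegal
(5,1): flips 1 -> legal
(5,2): flips 1 -> legal
(5,6): flips 1 -> legal
(5,7): no bracket -> illegal
(6,2): no bracket -> illegal
(6,3): flips 2 -> legal
(6,5): no bracket -> illegal
(6,7): no bracket -> illegal
(7,3): no bracket -> illegal
(7,5): no bracket -> illegal
(7,6): no bracket -> illegal
(7,7): flips 3 -> legal
W mobility = 11

Answer: B=6 W=11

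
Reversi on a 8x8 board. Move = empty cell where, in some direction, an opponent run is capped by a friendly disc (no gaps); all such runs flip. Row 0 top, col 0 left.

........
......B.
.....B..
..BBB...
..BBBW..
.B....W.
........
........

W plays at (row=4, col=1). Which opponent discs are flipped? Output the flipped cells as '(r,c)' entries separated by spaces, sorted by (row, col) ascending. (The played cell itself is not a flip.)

Answer: (4,2) (4,3) (4,4)

Derivation:
Dir NW: first cell '.' (not opp) -> no flip
Dir N: first cell '.' (not opp) -> no flip
Dir NE: opp run (3,2), next='.' -> no flip
Dir W: first cell '.' (not opp) -> no flip
Dir E: opp run (4,2) (4,3) (4,4) capped by W -> flip
Dir SW: first cell '.' (not opp) -> no flip
Dir S: opp run (5,1), next='.' -> no flip
Dir SE: first cell '.' (not opp) -> no flip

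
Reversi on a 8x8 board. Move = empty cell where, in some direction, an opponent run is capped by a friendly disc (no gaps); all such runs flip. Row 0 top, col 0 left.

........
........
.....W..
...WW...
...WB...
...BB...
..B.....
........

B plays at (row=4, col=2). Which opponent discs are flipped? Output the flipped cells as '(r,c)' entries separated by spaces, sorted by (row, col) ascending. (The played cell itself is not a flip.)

Dir NW: first cell '.' (not opp) -> no flip
Dir N: first cell '.' (not opp) -> no flip
Dir NE: opp run (3,3), next='.' -> no flip
Dir W: first cell '.' (not opp) -> no flip
Dir E: opp run (4,3) capped by B -> flip
Dir SW: first cell '.' (not opp) -> no flip
Dir S: first cell '.' (not opp) -> no flip
Dir SE: first cell 'B' (not opp) -> no flip

Answer: (4,3)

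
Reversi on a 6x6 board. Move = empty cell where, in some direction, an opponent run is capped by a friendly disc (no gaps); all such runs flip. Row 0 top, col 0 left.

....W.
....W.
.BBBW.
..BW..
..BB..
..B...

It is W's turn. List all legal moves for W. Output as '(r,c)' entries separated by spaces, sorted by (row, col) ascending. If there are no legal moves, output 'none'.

Answer: (1,1) (1,3) (2,0) (3,1) (4,1) (5,1) (5,3)

Derivation:
(1,0): no bracket -> illegal
(1,1): flips 1 -> legal
(1,2): no bracket -> illegal
(1,3): flips 1 -> legal
(2,0): flips 3 -> legal
(3,0): no bracket -> illegal
(3,1): flips 1 -> legal
(3,4): no bracket -> illegal
(4,1): flips 2 -> legal
(4,4): no bracket -> illegal
(5,1): flips 1 -> legal
(5,3): flips 1 -> legal
(5,4): no bracket -> illegal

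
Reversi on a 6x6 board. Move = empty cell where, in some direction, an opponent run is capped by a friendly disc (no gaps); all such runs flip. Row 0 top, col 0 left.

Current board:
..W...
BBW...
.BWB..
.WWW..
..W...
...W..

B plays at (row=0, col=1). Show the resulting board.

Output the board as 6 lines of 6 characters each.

Answer: .BW...
BBB...
.BWB..
.WWW..
..W...
...W..

Derivation:
Place B at (0,1); scan 8 dirs for brackets.
Dir NW: edge -> no flip
Dir N: edge -> no flip
Dir NE: edge -> no flip
Dir W: first cell '.' (not opp) -> no flip
Dir E: opp run (0,2), next='.' -> no flip
Dir SW: first cell 'B' (not opp) -> no flip
Dir S: first cell 'B' (not opp) -> no flip
Dir SE: opp run (1,2) capped by B -> flip
All flips: (1,2)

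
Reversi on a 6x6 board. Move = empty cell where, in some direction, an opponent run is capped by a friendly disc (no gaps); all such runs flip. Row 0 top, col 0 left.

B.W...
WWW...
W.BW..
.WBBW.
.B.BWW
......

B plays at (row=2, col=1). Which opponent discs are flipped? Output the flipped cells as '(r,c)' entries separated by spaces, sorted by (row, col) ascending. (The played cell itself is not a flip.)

Dir NW: opp run (1,0), next=edge -> no flip
Dir N: opp run (1,1), next='.' -> no flip
Dir NE: opp run (1,2), next='.' -> no flip
Dir W: opp run (2,0), next=edge -> no flip
Dir E: first cell 'B' (not opp) -> no flip
Dir SW: first cell '.' (not opp) -> no flip
Dir S: opp run (3,1) capped by B -> flip
Dir SE: first cell 'B' (not opp) -> no flip

Answer: (3,1)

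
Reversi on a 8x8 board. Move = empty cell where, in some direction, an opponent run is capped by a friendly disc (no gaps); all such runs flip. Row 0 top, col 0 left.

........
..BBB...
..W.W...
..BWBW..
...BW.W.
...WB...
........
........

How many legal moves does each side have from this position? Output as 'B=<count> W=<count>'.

-- B to move --
(1,1): no bracket -> illegal
(1,5): no bracket -> illegal
(2,1): no bracket -> illegal
(2,3): flips 1 -> legal
(2,5): no bracket -> illegal
(2,6): no bracket -> illegal
(3,1): flips 1 -> legal
(3,6): flips 1 -> legal
(3,7): no bracket -> illegal
(4,2): no bracket -> illegal
(4,5): flips 1 -> legal
(4,7): no bracket -> illegal
(5,2): flips 1 -> legal
(5,5): no bracket -> illegal
(5,6): no bracket -> illegal
(5,7): flips 3 -> legal
(6,2): no bracket -> illegal
(6,3): flips 1 -> legal
(6,4): no bracket -> illegal
B mobility = 7
-- W to move --
(0,1): no bracket -> illegal
(0,2): flips 2 -> legal
(0,3): no bracket -> illegal
(0,4): flips 2 -> legal
(0,5): no bracket -> illegal
(1,1): no bracket -> illegal
(1,5): no bracket -> illegal
(2,1): no bracket -> illegal
(2,3): no bracket -> illegal
(2,5): no bracket -> illegal
(3,1): flips 1 -> legal
(4,1): no bracket -> illegal
(4,2): flips 2 -> legal
(4,5): no bracket -> illegal
(5,2): no bracket -> illegal
(5,5): flips 1 -> legal
(6,3): no bracket -> illegal
(6,4): flips 1 -> legal
(6,5): no bracket -> illegal
W mobility = 6

Answer: B=7 W=6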